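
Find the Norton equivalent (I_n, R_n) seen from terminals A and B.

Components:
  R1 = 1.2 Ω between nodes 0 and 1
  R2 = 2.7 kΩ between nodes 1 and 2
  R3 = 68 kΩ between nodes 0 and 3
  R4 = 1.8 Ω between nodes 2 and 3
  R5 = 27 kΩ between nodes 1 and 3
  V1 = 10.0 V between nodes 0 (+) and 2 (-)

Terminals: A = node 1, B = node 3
Find the Thévenin equivalent first; then I_n = V_th/R_th and R_n = R_th.
Step 1 — V_th is the open-circuit voltage V_A - V_B (nothing connected across the terminals).
Nodal analysis, taking node 2 as the 0 V reference.
Source V1 fixes V_0 = 10 V.
KCL at each unknown node (sum of currents leaving = 0; resistances in Ω):
  Node 1: (V_1 - 10)/1.2 + (V_1 - 0)/2700 + (V_1 - V_3)/27000 = 0
  Node 3: (V_3 - 10)/68000 + (V_3 - 0)/1.8 + (V_3 - V_1)/27000 = 0
Collecting terms (coefficients in siemens):
  0.8337·V_1 - 0.00003704·V_3 = 8.333
  0.5556·V_3 - 0.00003704·V_1 = 0.0001471
Determinant D = (0.8337)(0.5556) - (-0.00003704)(-0.00003704) = 0.4632
V_1 = [(8.333)(0.5556) - (-0.00003704)(0.0001471)]/D = 9.995 V
V_3 = [(0.8337)(0.0001471) - (8.333)(-0.00003704)]/D = 0.000931 V
V_th = V_1 - V_3 = 9.995 - 0.000931 = 9.994 V
Step 2 — R_th: zero the source — replace V1 by a short circuit (node 2 merges into node 0) — and find the resistance seen between A (node 1) and B (node 3).
Reduce the network between node 1 (A) and node 3 (B) by series/parallel combination:
  Rp1 = R1 ‖ R2 (parallel, both between nodes 0 and 1) = 1/(1/1.2 + 1/2700) = 1.199 Ω
  Rp2 = R3 ‖ R4 (parallel, both between nodes 0 and 3) = 1/(1/68000 + 1/1.8) = 1.8 Ω
  Rs1 = Rp1 + Rp2 (series, joined only at node 0) = 1.199 + 1.8 = 2.999 Ω
  Rp3 = R5 ‖ Rs1 (parallel, both between nodes 1 and 3) = 1/(1/27000 + 1/2.999) = 2.999 Ω
R_th = 2.999 Ω
I_n = V_th/R_th = 9.994/2.999 = 3.332 A, and R_n = R_th = 2.999 Ω

Final answer: I_n = 3.332 A, R_n = 2.999 Ω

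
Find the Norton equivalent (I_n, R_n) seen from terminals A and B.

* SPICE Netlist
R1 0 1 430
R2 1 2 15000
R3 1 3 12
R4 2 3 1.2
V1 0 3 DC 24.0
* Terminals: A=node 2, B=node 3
Find the Thévenin equivalent first; then I_n = V_th/R_th and R_n = R_th.
Step 1 — V_th is the open-circuit voltage V_A - V_B (nothing connected across the terminals).
Nodal analysis, taking node 3 as the 0 V reference.
Source V1 fixes V_0 = 24 V.
KCL at each unknown node (sum of currents leaving = 0; resistances in Ω):
  Node 1: (V_1 - 24)/430 + (V_1 - V_2)/15000 + (V_1 - 0)/12 = 0
  Node 2: (V_2 - V_1)/15000 + (V_2 - 0)/1.2 = 0
Collecting terms (coefficients in siemens):
  0.08573·V_1 - 0.00006667·V_2 = 0.05581
  0.8334·V_2 - 0.00006667·V_1 = 0
Determinant D = (0.08573)(0.8334) - (-0.00006667)(-0.00006667) = 0.07144
V_1 = [(0.05581)(0.8334) - (-0.00006667)(0)]/D = 0.6511 V
V_2 = [(0.08573)(0) - (0.05581)(-0.00006667)]/D = 0.00005208 V
V_th = V_2 - V_3 = 0.00005208 - 0 = 0.00005208 V
Step 2 — R_th: zero the source — replace V1 by a short circuit (node 3 merges into node 0) — and find the resistance seen between A (node 2) and B (node 0).
Reduce the network between node 2 (A) and node 0 (B) by series/parallel combination:
  Rp1 = R1 ‖ R3 (parallel, both between nodes 0 and 1) = 1/(1/430 + 1/12) = 11.67 Ω
  Rs1 = R2 + Rp1 (series, joined only at node 1) = 15000 + 11.67 = 15010 Ω
  Rp2 = R4 ‖ Rs1 (parallel, both between nodes 0 and 2) = 1/(1/1.2 + 1/15010) = 1.2 Ω
R_th = 1.2 Ω
I_n = V_th/R_th = 0.00005208/1.2 = 0.00004341 A, and R_n = R_th = 1.2 Ω

Final answer: I_n = 4.341e-05 A, R_n = 1.2 Ω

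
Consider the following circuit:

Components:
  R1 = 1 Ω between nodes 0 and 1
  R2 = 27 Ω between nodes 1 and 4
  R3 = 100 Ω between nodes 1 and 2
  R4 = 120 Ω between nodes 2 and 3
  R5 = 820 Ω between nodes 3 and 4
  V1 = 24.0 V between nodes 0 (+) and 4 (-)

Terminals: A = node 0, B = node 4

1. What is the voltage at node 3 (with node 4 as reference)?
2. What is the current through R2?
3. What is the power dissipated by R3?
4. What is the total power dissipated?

Nodal analysis, taking node 4 as the 0 V reference.
Source V1 fixes V_0 = 24 V.
KCL at each unknown node (sum of currents leaving = 0; resistances in Ω):
  Node 1: (V_1 - 24)/1 + (V_1 - 0)/27 + (V_1 - V_2)/100 = 0
  Node 2: (V_2 - V_1)/100 + (V_2 - V_3)/120 = 0
  Node 3: (V_3 - V_2)/120 + (V_3 - 0)/820 = 0
Collecting terms (coefficients in siemens):
  1.047·V_1 - 0.01·V_2 = 24
  0.01833·V_2 - 0.01·V_1 - 0.008333·V_3 = 0
  0.009553·V_3 - 0.008333·V_2 = 0
Solving these 3 simultaneous equations (Gaussian elimination) gives:
  V_1 = 23.12 V, V_2 = 20.9 V, V_3 = 18.23 V
Part 1:
  Read off the nodal solution: V_3 = 18.23 V
Part 2:
  I_R2 = (V_1 - V_4)/R2 = (23.12 - 0)/27 = 0.8563 A
  Magnitude: I_R2 = 0.8563 A
Part 3:
  I_R3 = (V_1 - V_2)/R3 = (23.12 - 20.9)/100 = 0.02223 A
  P_R3 = I_R3² × R3 = (0.02223)² × 100 = 0.04943 W
Part 4:
  Power in each resistor, P = (ΔV)²/R:
    P_R1 = (24 - 23.12)²/1 = 0.7719 W
    P_R2 = (23.12 - 0)²/27 = 19.8 W
    P_R3 = (23.12 - 20.9)²/100 = 0.04943 W
    P_R4 = (20.9 - 18.23)²/120 = 0.05931 W
    P_R5 = (18.23 - 0)²/820 = 0.4053 W
  P_total = P_R1 + P_R2 + P_R3 + P_R4 + P_R5 = 21.09 W

Final answers:
1. V_3 = 18.23 V
2. I_R2 = 0.8563 A
3. P_R3 = 0.04943 W
4. P_total = 21.09 W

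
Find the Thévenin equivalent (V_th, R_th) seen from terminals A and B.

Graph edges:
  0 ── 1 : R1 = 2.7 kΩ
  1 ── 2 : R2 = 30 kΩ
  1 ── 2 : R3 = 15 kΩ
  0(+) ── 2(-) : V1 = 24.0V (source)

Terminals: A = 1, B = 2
Step 1 — V_th is the open-circuit voltage V_A - V_B (nothing connected across the terminals).
Nodal analysis, taking node 2 as the 0 V reference.
Source V1 fixes V_0 = 24 V.
KCL at each unknown node (sum of currents leaving = 0; resistances in Ω):
  Node 1: (V_1 - 24)/2700 + (V_1 - 0)/30000 + (V_1 - 0)/15000 = 0
Collecting terms: 0.0004704 × V_1 = 0.008889  =>  V_1 = 18.9 V
V_th = V_1 - V_2 = 18.9 - 0 = 18.9 V
Step 2 — R_th: zero the source — replace V1 by a short circuit (node 2 merges into node 0) — and find the resistance seen between A (node 1) and B (node 0).
Reduce the network between node 1 (A) and node 0 (B) by series/parallel combination:
  Rp1 = R1 ‖ R2 ‖ R3 (parallel, all between nodes 0 and 1) = 1/(1/2700 + 1/30000 + 1/15000) = 2126 Ω
R_th = 2.126 kΩ

Final answer: V_th = 18.9 V, R_th = 2.126 kΩ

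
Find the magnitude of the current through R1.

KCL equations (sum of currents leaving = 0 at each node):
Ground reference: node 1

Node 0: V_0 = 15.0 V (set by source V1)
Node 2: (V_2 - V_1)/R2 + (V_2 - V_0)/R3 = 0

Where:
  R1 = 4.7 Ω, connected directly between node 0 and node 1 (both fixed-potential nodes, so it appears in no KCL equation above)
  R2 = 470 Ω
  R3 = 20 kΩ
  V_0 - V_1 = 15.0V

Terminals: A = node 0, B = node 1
Nodal analysis, taking node 1 as the 0 V reference.
Source V1 fixes V_0 = 15 V.
KCL at each unknown node (sum of currents leaving = 0; resistances in Ω):
  Node 2: (V_2 - 0)/470 + (V_2 - 15)/20000 = 0
Collecting terms: 0.002178 × V_2 = 0.00075  =>  V_2 = 0.3444 V
I_R1 = (V_0 - V_1)/R1 = (15 - 0)/4.7 = 3.191 A
|I_R1| = 3.191 A

Final answer: |I_R1| = 3.191 A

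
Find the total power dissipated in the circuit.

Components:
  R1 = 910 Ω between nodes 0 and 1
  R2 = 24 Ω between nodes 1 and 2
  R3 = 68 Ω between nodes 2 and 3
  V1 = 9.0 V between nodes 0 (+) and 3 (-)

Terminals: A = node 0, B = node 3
Nodal analysis, taking node 3 as the 0 V reference.
Source V1 fixes V_0 = 9 V.
KCL at each unknown node (sum of currents leaving = 0; resistances in Ω):
  Node 1: (V_1 - 9)/910 + (V_1 - V_2)/24 = 0
  Node 2: (V_2 - V_1)/24 + (V_2 - 0)/68 = 0
Collecting terms (coefficients in siemens):
  0.04277·V_1 - 0.04167·V_2 = 0.00989
  0.05637·V_2 - 0.04167·V_1 = 0
Determinant D = (0.04277)(0.05637) - (-0.04167)(-0.04167) = 0.0006747
V_1 = [(0.00989)(0.05637) - (-0.04167)(0)]/D = 0.8263 V
V_2 = [(0.04277)(0) - (0.00989)(-0.04167)]/D = 0.6108 V
Power in each resistor, P = (ΔV)²/R:
  P_R1 = (9 - 0.8263)²/910 = 0.07342 W
  P_R2 = (0.8263 - 0.6108)²/24 = 0.001936 W
  P_R3 = (0.6108 - 0)²/68 = 0.005486 W
P_total = P_R1 + P_R2 + P_R3 = 0.08084 W

Final answer: 0.08084 W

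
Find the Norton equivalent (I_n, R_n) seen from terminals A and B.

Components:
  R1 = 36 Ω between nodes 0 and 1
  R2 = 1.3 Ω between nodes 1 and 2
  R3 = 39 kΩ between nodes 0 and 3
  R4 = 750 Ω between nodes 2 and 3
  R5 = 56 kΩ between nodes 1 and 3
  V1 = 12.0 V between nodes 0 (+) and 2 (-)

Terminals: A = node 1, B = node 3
Find the Thévenin equivalent first; then I_n = V_th/R_th and R_n = R_th.
Step 1 — V_th is the open-circuit voltage V_A - V_B (nothing connected across the terminals).
Nodal analysis, taking node 2 as the 0 V reference.
Source V1 fixes V_0 = 12 V.
KCL at each unknown node (sum of currents leaving = 0; resistances in Ω):
  Node 1: (V_1 - 12)/36 + (V_1 - 0)/1.3 + (V_1 - V_3)/56000 = 0
  Node 3: (V_3 - 12)/39000 + (V_3 - 0)/750 + (V_3 - V_1)/56000 = 0
Collecting terms (coefficients in siemens):
  0.797·V_1 - 0.00001786·V_3 = 0.3333
  0.001377·V_3 - 0.00001786·V_1 = 0.0003077
Determinant D = (0.797)(0.001377) - (-0.00001786)(-0.00001786) = 0.001097
V_1 = [(0.3333)(0.001377) - (-0.00001786)(0.0003077)]/D = 0.4182 V
V_3 = [(0.797)(0.0003077) - (0.3333)(-0.00001786)]/D = 0.2289 V
V_th = V_1 - V_3 = 0.4182 - 0.2289 = 0.1893 V
Step 2 — R_th: zero the source — replace V1 by a short circuit (node 2 merges into node 0) — and find the resistance seen between A (node 1) and B (node 3).
Reduce the network between node 1 (A) and node 3 (B) by series/parallel combination:
  Rp1 = R1 ‖ R2 (parallel, both between nodes 0 and 1) = 1/(1/36 + 1/1.3) = 1.255 Ω
  Rp2 = R3 ‖ R4 (parallel, both between nodes 0 and 3) = 1/(1/39000 + 1/750) = 735.8 Ω
  Rs1 = Rp1 + Rp2 (series, joined only at node 0) = 1.255 + 735.8 = 737.1 Ω
  Rp3 = R5 ‖ Rs1 (parallel, both between nodes 1 and 3) = 1/(1/56000 + 1/737.1) = 727.5 Ω
R_th = 727.5 Ω
I_n = V_th/R_th = 0.1893/727.5 = 0.0002602 A, and R_n = R_th = 727.5 Ω

Final answer: I_n = 0.0002602 A, R_n = 727.5 Ω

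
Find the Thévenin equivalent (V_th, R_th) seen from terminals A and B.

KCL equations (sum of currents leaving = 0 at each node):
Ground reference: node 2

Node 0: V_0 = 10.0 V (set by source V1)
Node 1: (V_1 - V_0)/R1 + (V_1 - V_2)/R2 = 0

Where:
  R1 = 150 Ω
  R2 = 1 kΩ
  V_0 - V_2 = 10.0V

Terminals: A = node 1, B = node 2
Step 1 — V_th is the open-circuit voltage V_A - V_B (nothing connected across the terminals).
Nodal analysis, taking node 2 as the 0 V reference.
Source V1 fixes V_0 = 10 V.
KCL at each unknown node (sum of currents leaving = 0; resistances in Ω):
  Node 1: (V_1 - 10)/150 + (V_1 - 0)/1000 = 0
Collecting terms: 0.007667 × V_1 = 0.06667  =>  V_1 = 8.696 V
V_th = V_1 - V_2 = 8.696 - 0 = 8.696 V
Step 2 — R_th: zero the source — replace V1 by a short circuit (node 2 merges into node 0) — and find the resistance seen between A (node 1) and B (node 0).
Reduce the network between node 1 (A) and node 0 (B) by series/parallel combination:
  Rp1 = R1 ‖ R2 (parallel, both between nodes 0 and 1) = 1/(1/150 + 1/1000) = 130.4 Ω
R_th = 130.4 Ω

Final answer: V_th = 8.696 V, R_th = 130.4 Ω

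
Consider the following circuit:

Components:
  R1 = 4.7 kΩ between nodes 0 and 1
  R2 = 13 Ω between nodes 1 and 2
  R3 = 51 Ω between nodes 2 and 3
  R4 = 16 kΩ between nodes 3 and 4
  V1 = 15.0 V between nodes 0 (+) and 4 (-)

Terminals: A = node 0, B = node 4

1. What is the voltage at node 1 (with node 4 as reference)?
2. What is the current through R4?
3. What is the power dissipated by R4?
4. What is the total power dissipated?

Nodal analysis, taking node 4 as the 0 V reference.
Source V1 fixes V_0 = 15 V.
KCL at each unknown node (sum of currents leaving = 0; resistances in Ω):
  Node 1: (V_1 - 15)/4700 + (V_1 - V_2)/13 = 0
  Node 2: (V_2 - V_1)/13 + (V_2 - V_3)/51 = 0
  Node 3: (V_3 - V_2)/51 + (V_3 - 0)/16000 = 0
Collecting terms (coefficients in siemens):
  0.07714·V_1 - 0.07692·V_2 = 0.003191
  0.09653·V_2 - 0.07692·V_1 - 0.01961·V_3 = 0
  0.01967·V_3 - 0.01961·V_2 = 0
Solving these 3 simultaneous equations (Gaussian elimination) gives:
  V_1 = 11.6 V, V_2 = 11.6 V, V_3 = 11.56 V
Part 1:
  Read off the nodal solution: V_1 = 11.6 V
Part 2:
  I_R4 = (V_3 - V_4)/R4 = (11.56 - 0)/16000 = 0.0007224 A
  Magnitude: I_R4 = 0.0007224 A
Part 3:
  I_R4 = (V_3 - V_4)/R4 = (11.56 - 0)/16000 = 0.0007224 A
  P_R4 = I_R4² × R4 = (0.0007224)² × 16000 = 0.00835 W
Part 4:
  Power in each resistor, P = (ΔV)²/R:
    P_R1 = (15 - 11.6)²/4700 = 0.002453 W
    P_R2 = (11.6 - 11.6)²/13 = 0.000006784 W
    P_R3 = (11.6 - 11.56)²/51 = 0.00002662 W
    P_R4 = (11.56 - 0)²/16000 = 0.00835 W
  P_total = P_R1 + P_R2 + P_R3 + P_R4 = 0.01084 W

Final answers:
1. V_1 = 11.6 V
2. I_R4 = 0.0007224 A
3. P_R4 = 0.00835 W
4. P_total = 0.01084 W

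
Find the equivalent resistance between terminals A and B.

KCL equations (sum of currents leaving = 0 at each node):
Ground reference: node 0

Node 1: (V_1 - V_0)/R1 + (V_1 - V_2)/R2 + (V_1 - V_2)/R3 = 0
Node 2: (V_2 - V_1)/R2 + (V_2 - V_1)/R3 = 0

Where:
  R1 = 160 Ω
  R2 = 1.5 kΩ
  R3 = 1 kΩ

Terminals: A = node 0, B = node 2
Reduce the network between node 0 (A) and node 2 (B) by series/parallel combination:
  Rp1 = R2 ‖ R3 (parallel, both between nodes 1 and 2) = 1/(1/1500 + 1/1000) = 600 Ω
  Rs1 = R1 + Rp1 (series, joined only at node 1) = 160 + 600 = 760 Ω
R_eq = 760 Ω

Final answer: 760 Ω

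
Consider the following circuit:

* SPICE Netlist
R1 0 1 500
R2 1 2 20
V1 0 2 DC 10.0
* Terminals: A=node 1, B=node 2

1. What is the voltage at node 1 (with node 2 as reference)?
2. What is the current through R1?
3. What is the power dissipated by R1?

Nodal analysis, taking node 2 as the 0 V reference.
Source V1 fixes V_0 = 10 V.
KCL at each unknown node (sum of currents leaving = 0; resistances in Ω):
  Node 1: (V_1 - 10)/500 + (V_1 - 0)/20 = 0
Collecting terms: 0.052 × V_1 = 0.02  =>  V_1 = 0.3846 V
Part 1:
  Read off the nodal solution: V_1 = 0.3846 V
Part 2:
  I_R1 = (V_0 - V_1)/R1 = (10 - 0.3846)/500 = 0.01923 A
  Magnitude: I_R1 = 0.01923 A
Part 3:
  I_R1 = (V_0 - V_1)/R1 = (10 - 0.3846)/500 = 0.01923 A
  P_R1 = I_R1² × R1 = (0.01923)² × 500 = 0.1849 W

Final answers:
1. V_1 = 0.3846 V
2. I_R1 = 0.01923 A
3. P_R1 = 0.1849 W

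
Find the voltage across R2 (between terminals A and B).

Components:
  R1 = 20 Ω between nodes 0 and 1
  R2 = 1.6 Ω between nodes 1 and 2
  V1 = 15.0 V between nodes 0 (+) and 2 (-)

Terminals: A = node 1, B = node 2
R1 and R2 are in series across V1 (node 0 → node 1 → node 2), and the output A–B is taken across R2, so this is a voltage divider.
Series current: I = V1/(R1 + R2) = 15/(20 + 1.6) = 15/21.6 = 0.6944 A
V_R2 = I × R2 = V1 × R2/(R1 + R2) = 15 × 1.6/21.6 = 1.111 V

Final answer: 1.111 V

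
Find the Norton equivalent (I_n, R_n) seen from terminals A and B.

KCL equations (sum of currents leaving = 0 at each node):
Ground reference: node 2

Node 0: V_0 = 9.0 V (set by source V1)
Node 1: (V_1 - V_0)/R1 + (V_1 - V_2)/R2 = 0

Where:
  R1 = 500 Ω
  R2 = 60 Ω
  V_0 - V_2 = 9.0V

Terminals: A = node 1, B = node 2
Find the Thévenin equivalent first; then I_n = V_th/R_th and R_n = R_th.
Step 1 — V_th is the open-circuit voltage V_A - V_B (nothing connected across the terminals).
Nodal analysis, taking node 2 as the 0 V reference.
Source V1 fixes V_0 = 9 V.
KCL at each unknown node (sum of currents leaving = 0; resistances in Ω):
  Node 1: (V_1 - 9)/500 + (V_1 - 0)/60 = 0
Collecting terms: 0.01867 × V_1 = 0.018  =>  V_1 = 0.9643 V
V_th = V_1 - V_2 = 0.9643 - 0 = 0.9643 V
Step 2 — R_th: zero the source — replace V1 by a short circuit (node 2 merges into node 0) — and find the resistance seen between A (node 1) and B (node 0).
Reduce the network between node 1 (A) and node 0 (B) by series/parallel combination:
  Rp1 = R1 ‖ R2 (parallel, both between nodes 0 and 1) = 1/(1/500 + 1/60) = 53.57 Ω
R_th = 53.57 Ω
I_n = V_th/R_th = 0.9643/53.57 = 0.018 A, and R_n = R_th = 53.57 Ω

Final answer: I_n = 0.018 A, R_n = 53.57 Ω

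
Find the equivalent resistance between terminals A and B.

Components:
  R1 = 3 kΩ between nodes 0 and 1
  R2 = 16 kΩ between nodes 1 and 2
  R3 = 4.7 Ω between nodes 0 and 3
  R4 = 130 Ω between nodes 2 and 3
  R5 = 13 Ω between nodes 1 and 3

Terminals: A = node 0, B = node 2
The network is not a plain series/parallel combination. Inject a 1 A test current into terminal A (node 0) and return it from terminal B (node 2); then R_eq = V_A / (1 A).
Nodal analysis, taking node 2 as the 0 V reference.
Current source I_test pushes 1 A into node 0 and draws it out of node 2.
KCL at each unknown node (sum of currents leaving = 0; resistances in Ω):
  Node 0: (V_0 - V_1)/3000 + (V_0 - V_3)/4.7 - 1 = 0
  Node 1: (V_1 - V_0)/3000 + (V_1 - 0)/16000 + (V_1 - V_3)/13 = 0
  Node 3: (V_3 - V_0)/4.7 + (V_3 - V_1)/13 + (V_3 - 0)/130 = 0
Collecting terms (coefficients in siemens):
  0.2131·V_0 - 0.0003333·V_1 - 0.2128·V_3 = 1
  0.07732·V_1 - 0.0003333·V_0 - 0.07692·V_3 = 0
  0.2974·V_3 - 0.2128·V_0 - 0.07692·V_1 = 0
Solving these 3 simultaneous equations (Gaussian elimination) gives:
  V_0 = 133.6 V, V_1 = 128.9 V, V_3 = 129 V
R_eq = V_0 / 1 A = 133.6 Ω

Final answer: 133.6 Ω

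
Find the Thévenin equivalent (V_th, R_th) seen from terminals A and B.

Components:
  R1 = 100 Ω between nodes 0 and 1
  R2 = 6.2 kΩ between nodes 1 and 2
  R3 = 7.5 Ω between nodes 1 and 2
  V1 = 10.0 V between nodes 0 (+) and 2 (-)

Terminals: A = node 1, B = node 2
Step 1 — V_th is the open-circuit voltage V_A - V_B (nothing connected across the terminals).
Nodal analysis, taking node 2 as the 0 V reference.
Source V1 fixes V_0 = 10 V.
KCL at each unknown node (sum of currents leaving = 0; resistances in Ω):
  Node 1: (V_1 - 10)/100 + (V_1 - 0)/6200 + (V_1 - 0)/7.5 = 0
Collecting terms: 0.1435 × V_1 = 0.1  =>  V_1 = 0.6969 V
V_th = V_1 - V_2 = 0.6969 - 0 = 0.6969 V
Step 2 — R_th: zero the source — replace V1 by a short circuit (node 2 merges into node 0) — and find the resistance seen between A (node 1) and B (node 0).
Reduce the network between node 1 (A) and node 0 (B) by series/parallel combination:
  Rp1 = R1 ‖ R2 ‖ R3 (parallel, all between nodes 0 and 1) = 1/(1/100 + 1/6200 + 1/7.5) = 6.969 Ω
R_th = 6.969 Ω

Final answer: V_th = 0.6969 V, R_th = 6.969 Ω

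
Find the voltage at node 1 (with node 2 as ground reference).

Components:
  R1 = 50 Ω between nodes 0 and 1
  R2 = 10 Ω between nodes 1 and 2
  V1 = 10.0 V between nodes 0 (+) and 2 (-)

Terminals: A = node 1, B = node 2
Nodal analysis, taking node 2 as the 0 V reference.
Source V1 fixes V_0 = 10 V.
KCL at each unknown node (sum of currents leaving = 0; resistances in Ω):
  Node 1: (V_1 - 10)/50 + (V_1 - 0)/10 = 0
Collecting terms: 0.12 × V_1 = 0.2  =>  V_1 = 1.667 V
The requested potential is V_1 = 1.667 V.

Final answer: V_1 = 1.667 V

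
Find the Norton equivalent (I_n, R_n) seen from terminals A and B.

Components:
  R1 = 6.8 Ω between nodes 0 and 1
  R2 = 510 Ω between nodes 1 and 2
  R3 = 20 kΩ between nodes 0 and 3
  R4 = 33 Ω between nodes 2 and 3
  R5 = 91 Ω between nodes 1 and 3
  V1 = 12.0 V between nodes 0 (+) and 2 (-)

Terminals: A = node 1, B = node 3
Find the Thévenin equivalent first; then I_n = V_th/R_th and R_n = R_th.
Step 1 — V_th is the open-circuit voltage V_A - V_B (nothing connected across the terminals).
Nodal analysis, taking node 2 as the 0 V reference.
Source V1 fixes V_0 = 12 V.
KCL at each unknown node (sum of currents leaving = 0; resistances in Ω):
  Node 1: (V_1 - 12)/6.8 + (V_1 - 0)/510 + (V_1 - V_3)/91 = 0
  Node 3: (V_3 - 12)/20000 + (V_3 - 0)/33 + (V_3 - V_1)/91 = 0
Collecting terms (coefficients in siemens):
  0.16·V_1 - 0.01099·V_3 = 1.765
  0.04134·V_3 - 0.01099·V_1 = 0.0006
Determinant D = (0.16)(0.04134) - (-0.01099)(-0.01099) = 0.006494
V_1 = [(1.765)(0.04134) - (-0.01099)(0.0006)]/D = 11.23 V
V_3 = [(0.16)(0.0006) - (1.765)(-0.01099)]/D = 3.001 V
V_th = V_1 - V_3 = 11.23 - 3.001 = 8.234 V
Step 2 — R_th: zero the source — replace V1 by a short circuit (node 2 merges into node 0) — and find the resistance seen between A (node 1) and B (node 3).
Reduce the network between node 1 (A) and node 3 (B) by series/parallel combination:
  Rp1 = R1 ‖ R2 (parallel, both between nodes 0 and 1) = 1/(1/6.8 + 1/510) = 6.711 Ω
  Rp2 = R3 ‖ R4 (parallel, both between nodes 0 and 3) = 1/(1/20000 + 1/33) = 32.95 Ω
  Rs1 = Rp1 + Rp2 (series, joined only at node 0) = 6.711 + 32.95 = 39.66 Ω
  Rp3 = R5 ‖ Rs1 (parallel, both between nodes 1 and 3) = 1/(1/91 + 1/39.66) = 27.62 Ω
R_th = 27.62 Ω
I_n = V_th/R_th = 8.234/27.62 = 0.2981 A, and R_n = R_th = 27.62 Ω

Final answer: I_n = 0.2981 A, R_n = 27.62 Ω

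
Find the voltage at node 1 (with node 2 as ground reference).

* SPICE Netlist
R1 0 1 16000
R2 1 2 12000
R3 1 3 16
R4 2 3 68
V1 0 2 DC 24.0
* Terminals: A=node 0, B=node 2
Nodal analysis, taking node 2 as the 0 V reference.
Source V1 fixes V_0 = 24 V.
KCL at each unknown node (sum of currents leaving = 0; resistances in Ω):
  Node 1: (V_1 - 24)/16000 + (V_1 - 0)/12000 + (V_1 - V_3)/16 = 0
  Node 3: (V_3 - V_1)/16 + (V_3 - 0)/68 = 0
Collecting terms (coefficients in siemens):
  0.06265·V_1 - 0.0625·V_3 = 0.0015
  0.07721·V_3 - 0.0625·V_1 = 0
Determinant D = (0.06265)(0.07721) - (-0.0625)(-0.0625) = 0.0009304
V_1 = [(0.0015)(0.07721) - (-0.0625)(0)]/D = 0.1245 V
V_3 = [(0.06265)(0) - (0.0015)(-0.0625)]/D = 0.1008 V
The requested potential is V_1 = 0.1245 V.

Final answer: V_1 = 0.1245 V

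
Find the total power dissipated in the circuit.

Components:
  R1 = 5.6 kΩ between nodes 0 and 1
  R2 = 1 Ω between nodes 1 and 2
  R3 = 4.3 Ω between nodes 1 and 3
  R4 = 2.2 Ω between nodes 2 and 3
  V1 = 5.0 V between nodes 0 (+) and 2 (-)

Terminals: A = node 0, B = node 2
Nodal analysis, taking node 2 as the 0 V reference.
Source V1 fixes V_0 = 5 V.
KCL at each unknown node (sum of currents leaving = 0; resistances in Ω):
  Node 1: (V_1 - 5)/5600 + (V_1 - 0)/1 + (V_1 - V_3)/4.3 = 0
  Node 3: (V_3 - V_1)/4.3 + (V_3 - 0)/2.2 = 0
Collecting terms (coefficients in siemens):
  1.233·V_1 - 0.2326·V_3 = 0.0008929
  0.6871·V_3 - 0.2326·V_1 = 0
Determinant D = (1.233)(0.6871) - (-0.2326)(-0.2326) = 0.7929
V_1 = [(0.0008929)(0.6871) - (-0.2326)(0)]/D = 0.0007737 V
V_3 = [(1.233)(0) - (0.0008929)(-0.2326)]/D = 0.0002619 V
Power in each resistor, P = (ΔV)²/R:
  P_R1 = (5 - 0.0007737)²/5600 = 0.004463 W
  P_R2 = (0.0007737 - 0)²/1 = 0.0000005986 W
  P_R3 = (0.0007737 - 0.0002619)²/4.3 = 0.00000006092 W
  P_R4 = (0 - 0.0002619)²/2.2 = 0.00000003117 W
P_total = P_R1 + P_R2 + P_R3 + P_R4 = 0.004464 W

Final answer: 0.004464 W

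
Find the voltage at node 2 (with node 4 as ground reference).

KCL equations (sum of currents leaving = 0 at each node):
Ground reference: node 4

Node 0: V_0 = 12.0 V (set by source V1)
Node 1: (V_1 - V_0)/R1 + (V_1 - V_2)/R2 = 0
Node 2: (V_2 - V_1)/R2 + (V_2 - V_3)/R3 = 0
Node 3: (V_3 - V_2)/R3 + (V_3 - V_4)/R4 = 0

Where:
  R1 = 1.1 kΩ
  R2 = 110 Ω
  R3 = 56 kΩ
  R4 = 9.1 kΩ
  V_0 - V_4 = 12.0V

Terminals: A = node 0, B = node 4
Nodal analysis, taking node 4 as the 0 V reference.
Source V1 fixes V_0 = 12 V.
KCL at each unknown node (sum of currents leaving = 0; resistances in Ω):
  Node 1: (V_1 - 12)/1100 + (V_1 - V_2)/110 = 0
  Node 2: (V_2 - V_1)/110 + (V_2 - V_3)/56000 = 0
  Node 3: (V_3 - V_2)/56000 + (V_3 - 0)/9100 = 0
Collecting terms (coefficients in siemens):
  0.01·V_1 - 0.009091·V_2 = 0.01091
  0.009109·V_2 - 0.009091·V_1 - 0.00001786·V_3 = 0
  0.0001277·V_3 - 0.00001786·V_2 = 0
Solving these 3 simultaneous equations (Gaussian elimination) gives:
  V_1 = 11.8 V, V_2 = 11.78 V, V_3 = 1.647 V
The requested potential is V_2 = 11.78 V.

Final answer: V_2 = 11.78 V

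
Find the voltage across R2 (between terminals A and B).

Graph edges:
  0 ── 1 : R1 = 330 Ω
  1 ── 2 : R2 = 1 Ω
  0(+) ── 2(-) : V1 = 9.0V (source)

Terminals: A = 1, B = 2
R1 and R2 are in series across V1 (node 0 → node 1 → node 2), and the output A–B is taken across R2, so this is a voltage divider.
Series current: I = V1/(R1 + R2) = 9/(330 + 1) = 9/331 = 0.02719 A
V_R2 = I × R2 = V1 × R2/(R1 + R2) = 9 × 1/331 = 0.02719 V

Final answer: 0.02719 V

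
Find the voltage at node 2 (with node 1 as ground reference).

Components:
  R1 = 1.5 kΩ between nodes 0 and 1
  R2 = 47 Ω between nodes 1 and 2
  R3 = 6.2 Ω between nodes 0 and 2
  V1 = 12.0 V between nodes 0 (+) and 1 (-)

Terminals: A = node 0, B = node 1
Nodal analysis, taking node 1 as the 0 V reference.
Source V1 fixes V_0 = 12 V.
KCL at each unknown node (sum of currents leaving = 0; resistances in Ω):
  Node 2: (V_2 - 0)/47 + (V_2 - 12)/6.2 = 0
Collecting terms: 0.1826 × V_2 = 1.935  =>  V_2 = 10.6 V
The requested potential is V_2 = 10.6 V.

Final answer: V_2 = 10.6 V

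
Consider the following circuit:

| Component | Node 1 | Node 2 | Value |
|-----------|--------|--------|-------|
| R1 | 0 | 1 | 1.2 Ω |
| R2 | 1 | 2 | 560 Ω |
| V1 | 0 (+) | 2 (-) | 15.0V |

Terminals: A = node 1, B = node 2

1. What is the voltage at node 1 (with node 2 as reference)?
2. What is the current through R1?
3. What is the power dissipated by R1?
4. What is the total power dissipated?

Nodal analysis, taking node 2 as the 0 V reference.
Source V1 fixes V_0 = 15 V.
KCL at each unknown node (sum of currents leaving = 0; resistances in Ω):
  Node 1: (V_1 - 15)/1.2 + (V_1 - 0)/560 = 0
Collecting terms: 0.8351 × V_1 = 12.5  =>  V_1 = 14.97 V
Part 1:
  Read off the nodal solution: V_1 = 14.97 V
Part 2:
  I_R1 = (V_0 - V_1)/R1 = (15 - 14.97)/1.2 = 0.02673 A
  Magnitude: I_R1 = 0.02673 A
Part 3:
  I_R1 = (V_0 - V_1)/R1 = (15 - 14.97)/1.2 = 0.02673 A
  P_R1 = I_R1² × R1 = (0.02673)² × 1.2 = 0.0008573 W
Part 4:
  Power in each resistor, P = (ΔV)²/R:
    P_R1 = (15 - 14.97)²/1.2 = 0.0008573 W
    P_R2 = (14.97 - 0)²/560 = 0.4001 W
  P_total = P_R1 + P_R2 = 0.4009 W

Final answers:
1. V_1 = 14.97 V
2. I_R1 = 0.02673 A
3. P_R1 = 0.0008573 W
4. P_total = 0.4009 W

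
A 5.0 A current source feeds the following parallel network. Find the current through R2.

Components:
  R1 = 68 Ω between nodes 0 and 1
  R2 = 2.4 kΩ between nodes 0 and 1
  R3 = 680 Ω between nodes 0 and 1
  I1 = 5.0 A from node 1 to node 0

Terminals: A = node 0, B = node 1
All resistors sit directly between nodes 0 and 1, so they are in parallel and share one voltage V; the full source current 5 A splits among them.
1/R_par = 1/68 + 1/2400 + 1/680 = 0.01659 S  =>  R_par = 60.27 Ω
V = I × R_par = 5 × 60.27 = 301.3 V
I_R2 = V/R2 = 301.3/2400 = 0.1256 A

Final answer: 0.1256 A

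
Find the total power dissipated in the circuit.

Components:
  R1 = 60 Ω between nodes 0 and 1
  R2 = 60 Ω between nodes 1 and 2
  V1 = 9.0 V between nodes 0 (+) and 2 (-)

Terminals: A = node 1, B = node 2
Nodal analysis, taking node 2 as the 0 V reference.
Source V1 fixes V_0 = 9 V.
KCL at each unknown node (sum of currents leaving = 0; resistances in Ω):
  Node 1: (V_1 - 9)/60 + (V_1 - 0)/60 = 0
Collecting terms: 0.03333 × V_1 = 0.15  =>  V_1 = 4.5 V
Power in each resistor, P = (ΔV)²/R:
  P_R1 = (9 - 4.5)²/60 = 0.3375 W
  P_R2 = (4.5 - 0)²/60 = 0.3375 W
P_total = P_R1 + P_R2 = 0.675 W

Final answer: 0.675 W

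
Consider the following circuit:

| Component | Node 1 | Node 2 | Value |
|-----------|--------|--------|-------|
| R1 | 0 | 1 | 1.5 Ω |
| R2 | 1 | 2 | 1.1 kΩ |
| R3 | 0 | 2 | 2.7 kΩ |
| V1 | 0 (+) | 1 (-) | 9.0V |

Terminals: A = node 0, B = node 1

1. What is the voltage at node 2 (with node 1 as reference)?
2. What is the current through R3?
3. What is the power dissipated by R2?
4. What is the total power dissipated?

Nodal analysis, taking node 1 as the 0 V reference.
Source V1 fixes V_0 = 9 V.
KCL at each unknown node (sum of currents leaving = 0; resistances in Ω):
  Node 2: (V_2 - 0)/1100 + (V_2 - 9)/2700 = 0
Collecting terms: 0.001279 × V_2 = 0.003333  =>  V_2 = 2.605 V
Part 1:
  Read off the nodal solution: V_2 = 2.605 V
Part 2:
  I_R3 = (V_0 - V_2)/R3 = (9 - 2.605)/2700 = 0.002368 A
  Magnitude: I_R3 = 0.002368 A
Part 3:
  I_R2 = (V_1 - V_2)/R2 = (0 - 2.605)/1100 = -0.002368 A
  P_R2 = I_R2² × R2 = (-0.002368)² × 1100 = 0.00617 W
Part 4:
  Power in each resistor, P = (ΔV)²/R:
    P_R1 = (9 - 0)²/1.5 = 54 W
    P_R2 = (0 - 2.605)²/1100 = 0.00617 W
    P_R3 = (9 - 2.605)²/2700 = 0.01515 W
  P_total = P_R1 + P_R2 + P_R3 = 54.02 W

Final answers:
1. V_2 = 2.605 V
2. I_R3 = 0.002368 A
3. P_R2 = 0.00617 W
4. P_total = 54.02 W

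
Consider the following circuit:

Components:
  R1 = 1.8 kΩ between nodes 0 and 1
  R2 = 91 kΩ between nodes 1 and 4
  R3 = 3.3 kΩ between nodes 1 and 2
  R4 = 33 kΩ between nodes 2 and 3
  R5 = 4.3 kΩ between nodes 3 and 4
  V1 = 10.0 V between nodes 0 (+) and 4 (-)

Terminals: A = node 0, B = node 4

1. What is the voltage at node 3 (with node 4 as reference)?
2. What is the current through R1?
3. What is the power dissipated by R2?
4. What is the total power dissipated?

Nodal analysis, taking node 4 as the 0 V reference.
Source V1 fixes V_0 = 10 V.
KCL at each unknown node (sum of currents leaving = 0; resistances in Ω):
  Node 1: (V_1 - 10)/1800 + (V_1 - 0)/91000 + (V_1 - V_2)/3300 = 0
  Node 2: (V_2 - V_1)/3300 + (V_2 - V_3)/33000 = 0
  Node 3: (V_3 - V_2)/33000 + (V_3 - 0)/4300 = 0
Collecting terms (coefficients in siemens):
  0.0008696·V_1 - 0.000303·V_2 = 0.005556
  0.0003333·V_2 - 0.000303·V_1 - 0.0000303·V_3 = 0
  0.0002629·V_3 - 0.0000303·V_2 = 0
Solving these 3 simultaneous equations (Gaussian elimination) gives:
  V_1 = 9.397 V, V_2 = 8.634 V, V_3 = 0.9953 V
Part 1:
  Read off the nodal solution: V_3 = 0.9953 V
Part 2:
  I_R1 = (V_0 - V_1)/R1 = (10 - 9.397)/1800 = 0.0003347 A
  Magnitude: I_R1 = 0.0003347 A
Part 3:
  I_R2 = (V_1 - V_4)/R2 = (9.397 - 0)/91000 = 0.0001033 A
  P_R2 = I_R2² × R2 = (0.0001033)² × 91000 = 0.0009705 W
Part 4:
  Power in each resistor, P = (ΔV)²/R:
    P_R1 = (10 - 9.397)²/1800 = 0.0002017 W
    P_R2 = (9.397 - 0)²/91000 = 0.0009705 W
    P_R3 = (9.397 - 8.634)²/3300 = 0.0001768 W
    P_R4 = (8.634 - 0.9953)²/33000 = 0.001768 W
    P_R5 = (0.9953 - 0)²/4300 = 0.0002304 W
  P_total = P_R1 + P_R2 + P_R3 + P_R4 + P_R5 = 0.003347 W

Final answers:
1. V_3 = 0.9953 V
2. I_R1 = 0.0003347 A
3. P_R2 = 0.0009705 W
4. P_total = 0.003347 W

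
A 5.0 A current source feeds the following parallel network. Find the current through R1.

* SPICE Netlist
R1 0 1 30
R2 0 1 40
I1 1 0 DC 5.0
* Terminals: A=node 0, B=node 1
All resistors sit directly between nodes 0 and 1, so they are in parallel and share one voltage V; the full source current 5 A splits among them.
1/R_par = 1/30 + 1/40 = 0.05833 S  =>  R_par = 17.14 Ω
V = I × R_par = 5 × 17.14 = 85.71 V
I_R1 = V/R1 = 85.71/30 = 2.857 A

Final answer: 2.857 A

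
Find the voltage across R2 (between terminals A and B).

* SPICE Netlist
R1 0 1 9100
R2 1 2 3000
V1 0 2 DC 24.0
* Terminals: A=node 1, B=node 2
R1 and R2 are in series across V1 (node 0 → node 1 → node 2), and the output A–B is taken across R2, so this is a voltage divider.
Series current: I = V1/(R1 + R2) = 24/(9100 + 3000) = 24/12100 = 0.001983 A
V_R2 = I × R2 = V1 × R2/(R1 + R2) = 24 × 3000/12100 = 5.95 V

Final answer: 5.95 V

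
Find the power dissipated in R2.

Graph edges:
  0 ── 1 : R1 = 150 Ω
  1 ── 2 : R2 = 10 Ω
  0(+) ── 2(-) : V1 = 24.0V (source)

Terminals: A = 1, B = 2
Nodal analysis, taking node 2 as the 0 V reference.
Source V1 fixes V_0 = 24 V.
KCL at each unknown node (sum of currents leaving = 0; resistances in Ω):
  Node 1: (V_1 - 24)/150 + (V_1 - 0)/10 = 0
Collecting terms: 0.1067 × V_1 = 0.16  =>  V_1 = 1.5 V
I_R2 = (V_1 - V_2)/R2 = (1.5 - 0)/10 = 0.15 A
P_R2 = I_R2² × R2 = (0.15)² × 10 = 0.225 W

Final answer: 0.225 W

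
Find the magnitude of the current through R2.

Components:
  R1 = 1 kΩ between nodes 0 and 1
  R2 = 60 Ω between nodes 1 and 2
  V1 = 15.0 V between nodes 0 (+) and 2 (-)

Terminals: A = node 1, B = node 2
Nodal analysis, taking node 2 as the 0 V reference.
Source V1 fixes V_0 = 15 V.
KCL at each unknown node (sum of currents leaving = 0; resistances in Ω):
  Node 1: (V_1 - 15)/1000 + (V_1 - 0)/60 = 0
Collecting terms: 0.01767 × V_1 = 0.015  =>  V_1 = 0.8491 V
I_R2 = (V_1 - V_2)/R2 = (0.8491 - 0)/60 = 0.01415 A
|I_R2| = 0.01415 A

Final answer: |I_R2| = 0.01415 A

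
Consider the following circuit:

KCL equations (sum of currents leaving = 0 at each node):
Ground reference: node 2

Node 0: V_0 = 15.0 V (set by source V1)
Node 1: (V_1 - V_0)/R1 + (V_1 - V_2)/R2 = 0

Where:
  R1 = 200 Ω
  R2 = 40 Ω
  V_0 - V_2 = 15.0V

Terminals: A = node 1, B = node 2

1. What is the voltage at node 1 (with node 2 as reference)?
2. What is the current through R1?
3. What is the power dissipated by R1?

Nodal analysis, taking node 2 as the 0 V reference.
Source V1 fixes V_0 = 15 V.
KCL at each unknown node (sum of currents leaving = 0; resistances in Ω):
  Node 1: (V_1 - 15)/200 + (V_1 - 0)/40 = 0
Collecting terms: 0.03 × V_1 = 0.075  =>  V_1 = 2.5 V
Part 1:
  Read off the nodal solution: V_1 = 2.5 V
Part 2:
  I_R1 = (V_0 - V_1)/R1 = (15 - 2.5)/200 = 0.0625 A
  Magnitude: I_R1 = 0.0625 A
Part 3:
  I_R1 = (V_0 - V_1)/R1 = (15 - 2.5)/200 = 0.0625 A
  P_R1 = I_R1² × R1 = (0.0625)² × 200 = 0.7812 W

Final answers:
1. V_1 = 2.5 V
2. I_R1 = 0.0625 A
3. P_R1 = 0.7812 W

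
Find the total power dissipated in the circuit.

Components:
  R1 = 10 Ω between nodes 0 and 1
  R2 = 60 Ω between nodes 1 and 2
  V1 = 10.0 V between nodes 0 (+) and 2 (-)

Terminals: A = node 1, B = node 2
Nodal analysis, taking node 2 as the 0 V reference.
Source V1 fixes V_0 = 10 V.
KCL at each unknown node (sum of currents leaving = 0; resistances in Ω):
  Node 1: (V_1 - 10)/10 + (V_1 - 0)/60 = 0
Collecting terms: 0.1167 × V_1 = 1  =>  V_1 = 8.571 V
Power in each resistor, P = (ΔV)²/R:
  P_R1 = (10 - 8.571)²/10 = 0.2041 W
  P_R2 = (8.571 - 0)²/60 = 1.224 W
P_total = P_R1 + P_R2 = 1.429 W

Final answer: 1.429 W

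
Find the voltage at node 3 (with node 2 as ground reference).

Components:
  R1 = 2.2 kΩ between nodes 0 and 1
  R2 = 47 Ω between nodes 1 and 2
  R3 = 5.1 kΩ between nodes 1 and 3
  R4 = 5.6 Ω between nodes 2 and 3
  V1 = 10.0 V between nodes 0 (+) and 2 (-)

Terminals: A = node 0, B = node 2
Nodal analysis, taking node 2 as the 0 V reference.
Source V1 fixes V_0 = 10 V.
KCL at each unknown node (sum of currents leaving = 0; resistances in Ω):
  Node 1: (V_1 - 10)/2200 + (V_1 - 0)/47 + (V_1 - V_3)/5100 = 0
  Node 3: (V_3 - V_1)/5100 + (V_3 - 0)/5.6 = 0
Collecting terms (coefficients in siemens):
  0.02193·V_1 - 0.0001961·V_3 = 0.004545
  0.1788·V_3 - 0.0001961·V_1 = 0
Determinant D = (0.02193)(0.1788) - (-0.0001961)(-0.0001961) = 0.00392
V_1 = [(0.004545)(0.1788) - (-0.0001961)(0)]/D = 0.2073 V
V_3 = [(0.02193)(0) - (0.004545)(-0.0001961)]/D = 0.0002274 V
The requested potential is V_3 = 0.0002274 V.

Final answer: V_3 = 0.0002274 V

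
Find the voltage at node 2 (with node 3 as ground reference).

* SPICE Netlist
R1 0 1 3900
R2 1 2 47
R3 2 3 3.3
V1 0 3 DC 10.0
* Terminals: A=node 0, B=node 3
Nodal analysis, taking node 3 as the 0 V reference.
Source V1 fixes V_0 = 10 V.
KCL at each unknown node (sum of currents leaving = 0; resistances in Ω):
  Node 1: (V_1 - 10)/3900 + (V_1 - V_2)/47 = 0
  Node 2: (V_2 - V_1)/47 + (V_2 - 0)/3.3 = 0
Collecting terms (coefficients in siemens):
  0.02153·V_1 - 0.02128·V_2 = 0.002564
  0.3243·V_2 - 0.02128·V_1 = 0
Determinant D = (0.02153)(0.3243) - (-0.02128)(-0.02128) = 0.006531
V_1 = [(0.002564)(0.3243) - (-0.02128)(0)]/D = 0.1273 V
V_2 = [(0.02153)(0) - (0.002564)(-0.02128)]/D = 0.008354 V
The requested potential is V_2 = 0.008354 V.

Final answer: V_2 = 0.008354 V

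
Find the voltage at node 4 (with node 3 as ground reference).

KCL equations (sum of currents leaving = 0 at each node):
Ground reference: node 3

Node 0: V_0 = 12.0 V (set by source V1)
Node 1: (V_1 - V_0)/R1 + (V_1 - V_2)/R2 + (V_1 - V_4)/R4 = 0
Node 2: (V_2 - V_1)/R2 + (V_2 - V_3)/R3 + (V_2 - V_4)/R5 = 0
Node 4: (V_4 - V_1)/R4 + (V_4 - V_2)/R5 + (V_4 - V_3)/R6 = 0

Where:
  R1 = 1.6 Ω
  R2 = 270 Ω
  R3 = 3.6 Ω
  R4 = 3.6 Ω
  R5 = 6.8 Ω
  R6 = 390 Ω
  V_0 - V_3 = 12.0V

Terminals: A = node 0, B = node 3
Nodal analysis, taking node 3 as the 0 V reference.
Source V1 fixes V_0 = 12 V.
KCL at each unknown node (sum of currents leaving = 0; resistances in Ω):
  Node 1: (V_1 - 12)/1.6 + (V_1 - V_2)/270 + (V_1 - V_4)/3.6 = 0
  Node 2: (V_2 - V_1)/270 + (V_2 - 0)/3.6 + (V_2 - V_4)/6.8 = 0
  Node 4: (V_4 - V_1)/3.6 + (V_4 - V_2)/6.8 + (V_4 - 0)/390 = 0
Collecting terms (coefficients in siemens):
  0.9065·V_1 - 0.003704·V_2 - 0.2778·V_4 = 7.5
  0.4285·V_2 - 0.003704·V_1 - 0.1471·V_4 = 0
  0.4274·V_4 - 0.2778·V_1 - 0.1471·V_2 = 0
Solving these 3 simultaneous equations (Gaussian elimination) gives:
  V_1 = 10.72 V, V_2 = 2.815 V, V_4 = 7.933 V
The requested potential is V_4 = 7.933 V.

Final answer: V_4 = 7.933 V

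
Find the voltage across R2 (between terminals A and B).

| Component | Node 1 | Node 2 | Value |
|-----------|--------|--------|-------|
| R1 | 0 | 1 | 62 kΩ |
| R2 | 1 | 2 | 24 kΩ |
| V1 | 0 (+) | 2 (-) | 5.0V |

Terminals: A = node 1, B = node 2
R1 and R2 are in series across V1 (node 0 → node 1 → node 2), and the output A–B is taken across R2, so this is a voltage divider.
Series current: I = V1/(R1 + R2) = 5/(62000 + 24000) = 5/86000 = 0.00005814 A
V_R2 = I × R2 = V1 × R2/(R1 + R2) = 5 × 24000/86000 = 1.395 V

Final answer: 1.395 V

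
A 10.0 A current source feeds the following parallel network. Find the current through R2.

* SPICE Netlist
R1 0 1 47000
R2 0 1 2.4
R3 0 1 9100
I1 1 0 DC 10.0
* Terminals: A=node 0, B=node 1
All resistors sit directly between nodes 0 and 1, so they are in parallel and share one voltage V; the full source current 10 A splits among them.
1/R_par = 1/47000 + 1/2.4 + 1/9100 = 0.4168 S  =>  R_par = 2.399 Ω
V = I × R_par = 10 × 2.399 = 23.99 V
I_R2 = V/R2 = 23.99/2.4 = 9.997 A

Final answer: 9.997 A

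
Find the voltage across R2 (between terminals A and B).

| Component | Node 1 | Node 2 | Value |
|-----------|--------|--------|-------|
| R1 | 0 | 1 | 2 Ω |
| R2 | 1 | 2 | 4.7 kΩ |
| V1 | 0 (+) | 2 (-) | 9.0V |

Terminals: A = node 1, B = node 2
R1 and R2 are in series across V1 (node 0 → node 1 → node 2), and the output A–B is taken across R2, so this is a voltage divider.
Series current: I = V1/(R1 + R2) = 9/(2 + 4700) = 9/4702 = 0.001914 A
V_R2 = I × R2 = V1 × R2/(R1 + R2) = 9 × 4700/4702 = 8.996 V

Final answer: 8.996 V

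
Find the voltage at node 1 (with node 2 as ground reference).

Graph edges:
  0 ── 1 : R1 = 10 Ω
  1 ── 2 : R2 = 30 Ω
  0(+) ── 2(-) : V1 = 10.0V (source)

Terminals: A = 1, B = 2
Nodal analysis, taking node 2 as the 0 V reference.
Source V1 fixes V_0 = 10 V.
KCL at each unknown node (sum of currents leaving = 0; resistances in Ω):
  Node 1: (V_1 - 10)/10 + (V_1 - 0)/30 = 0
Collecting terms: 0.1333 × V_1 = 1  =>  V_1 = 7.5 V
The requested potential is V_1 = 7.5 V.

Final answer: V_1 = 7.5 V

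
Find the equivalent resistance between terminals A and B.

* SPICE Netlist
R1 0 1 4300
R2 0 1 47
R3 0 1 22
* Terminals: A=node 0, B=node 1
Reduce the network between node 0 (A) and node 1 (B) by series/parallel combination:
  Rp1 = R1 ‖ R2 ‖ R3 (parallel, all between nodes 0 and 1) = 1/(1/4300 + 1/47 + 1/22) = 14.93 Ω
R_eq = 14.93 Ω

Final answer: 14.93 Ω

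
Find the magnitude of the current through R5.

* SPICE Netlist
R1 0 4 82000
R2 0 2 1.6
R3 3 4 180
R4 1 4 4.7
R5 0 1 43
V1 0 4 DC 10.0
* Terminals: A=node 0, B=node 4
Nodal analysis, taking node 4 as the 0 V reference.
Source V1 fixes V_0 = 10 V.
KCL at each unknown node (sum of currents leaving = 0; resistances in Ω):
  Node 1: (V_1 - 0)/4.7 + (V_1 - 10)/43 = 0
  Node 2: (V_2 - 10)/1.6 = 0
  Node 3: (V_3 - 0)/180 = 0
Collecting terms (coefficients in siemens):
  0.236·V_1 = 0.2326
  0.625·V_2 = 6.25
  0.005556·V_3 = 0
Solving these 3 simultaneous equations (Gaussian elimination) gives:
  V_1 = 0.9853 V, V_2 = 10 V, V_3 = 0 V
I_R5 = (V_0 - V_1)/R5 = (10 - 0.9853)/43 = 0.2096 A
|I_R5| = 0.2096 A

Final answer: |I_R5| = 0.2096 A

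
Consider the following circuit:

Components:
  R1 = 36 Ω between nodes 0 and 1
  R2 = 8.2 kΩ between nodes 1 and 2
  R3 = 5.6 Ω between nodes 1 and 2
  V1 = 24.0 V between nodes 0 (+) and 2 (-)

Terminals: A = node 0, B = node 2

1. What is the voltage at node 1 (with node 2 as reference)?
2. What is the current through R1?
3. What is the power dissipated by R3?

Nodal analysis, taking node 2 as the 0 V reference.
Source V1 fixes V_0 = 24 V.
KCL at each unknown node (sum of currents leaving = 0; resistances in Ω):
  Node 1: (V_1 - 24)/36 + (V_1 - 0)/8200 + (V_1 - 0)/5.6 = 0
Collecting terms: 0.2065 × V_1 = 0.6667  =>  V_1 = 3.229 V
Part 1:
  Read off the nodal solution: V_1 = 3.229 V
Part 2:
  I_R1 = (V_0 - V_1)/R1 = (24 - 3.229)/36 = 0.577 A
  Magnitude: I_R1 = 0.577 A
Part 3:
  I_R3 = (V_1 - V_2)/R3 = (3.229 - 0)/5.6 = 0.5766 A
  P_R3 = I_R3² × R3 = (0.5766)² × 5.6 = 1.862 W

Final answers:
1. V_1 = 3.229 V
2. I_R1 = 0.577 A
3. P_R3 = 1.862 W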